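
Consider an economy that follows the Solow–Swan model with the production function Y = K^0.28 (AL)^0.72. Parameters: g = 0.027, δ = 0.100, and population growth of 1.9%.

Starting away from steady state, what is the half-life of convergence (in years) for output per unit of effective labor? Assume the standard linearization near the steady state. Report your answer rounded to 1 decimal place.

Near the steady state the convergence rate is λ = (1 − α)(n + g + δ).
λ = (1 − 0.28) × 0.146 = 0.72 × 0.146 = 0.10512
Half-life = ln 2 / λ = 0.6931 / 0.10512 ≈ 6.59 years

about 6.6 years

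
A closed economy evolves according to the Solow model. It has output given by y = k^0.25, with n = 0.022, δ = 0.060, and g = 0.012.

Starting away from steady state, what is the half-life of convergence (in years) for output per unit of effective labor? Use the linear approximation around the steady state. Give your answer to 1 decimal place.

t_½ ≈ 9.8 years

Near the steady state the convergence rate is λ = (1 − α)(n + g + δ).
λ = (1 − 0.25) × 0.094 = 0.75 × 0.094 = 0.0705
Half-life = ln 2 / λ = 0.6931 / 0.0705 ≈ 9.83 years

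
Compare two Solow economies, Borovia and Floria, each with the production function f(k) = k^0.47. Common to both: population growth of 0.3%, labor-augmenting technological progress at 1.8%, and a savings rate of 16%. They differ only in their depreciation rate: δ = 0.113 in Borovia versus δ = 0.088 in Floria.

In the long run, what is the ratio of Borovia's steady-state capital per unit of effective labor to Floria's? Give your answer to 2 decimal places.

ratio ≈ 0.68

Steady-state k* = [s/(n + g + δ)]^(1/(1−α)), so the ratio is [ (s_B/(n + g + δ)_B) / (s_F/(n + g + δ)_F) ]^1.8868.
s_B/(n + g + δ)_B = 0.16/0.134 = 1.1940; s_F/(n + g + δ)_F = 0.16/0.109 = 1.4679.
Ratio = (1.1940/1.4679)^1.8868 = 0.8134^1.8868 ≈ 0.6773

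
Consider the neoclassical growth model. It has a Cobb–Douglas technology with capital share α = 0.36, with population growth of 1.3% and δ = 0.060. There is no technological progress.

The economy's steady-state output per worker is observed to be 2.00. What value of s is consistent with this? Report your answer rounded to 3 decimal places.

At the steady state, Δk = 0, so s·k^α = (n + δ)·k.
Since y* = [s/(n + δ)]^(α/(1−α)), we have s/(n + δ) = (y*)^((1−α)/α) = 2.00^1.7778 = 3.4290.
Therefore s = 3.4290 × (n + δ) = 3.4290 × 0.073 = 0.2503.

s ≈ 0.250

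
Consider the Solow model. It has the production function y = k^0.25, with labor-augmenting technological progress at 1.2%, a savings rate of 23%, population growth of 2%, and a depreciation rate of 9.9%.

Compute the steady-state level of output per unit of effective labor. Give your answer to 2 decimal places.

Steady state requires s·f(k) = (n + g + δ)·k, i.e. s·k^α = (n + g + δ)·k.
Dividing both sides by k: k^(1−α) = s / (n + g + δ).
k^0.75 = 0.23 / (0.020 + 0.012 + 0.099) = 0.23 / 0.131 = 1.7557
k* = 1.7557^(1/0.75) ≈ 2.1180
y* = (k*)^α = 2.1180^0.25 ≈ 1.2064

y* = 1.21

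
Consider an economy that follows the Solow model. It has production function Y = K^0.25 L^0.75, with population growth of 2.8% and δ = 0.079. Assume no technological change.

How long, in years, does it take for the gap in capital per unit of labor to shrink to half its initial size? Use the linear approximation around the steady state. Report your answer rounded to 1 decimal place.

Near the steady state the convergence rate is λ = (1 − α)(n + δ).
λ = (1 − 0.25) × 0.107 = 0.75 × 0.107 = 0.08025
Half-life = ln 2 / λ = 0.6931 / 0.08025 ≈ 8.64 years

about 8.6 years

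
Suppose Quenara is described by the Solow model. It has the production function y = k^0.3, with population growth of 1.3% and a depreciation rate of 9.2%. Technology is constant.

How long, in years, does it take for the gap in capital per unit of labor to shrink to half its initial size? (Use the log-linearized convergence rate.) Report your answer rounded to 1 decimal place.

t_½ ≈ 9.4 years

Near the steady state the convergence rate is λ = (1 − α)(n + δ).
λ = (1 − 0.3) × 0.105 = 0.7 × 0.105 = 0.0735
Half-life = ln 2 / λ = 0.6931 / 0.0735 ≈ 9.43 years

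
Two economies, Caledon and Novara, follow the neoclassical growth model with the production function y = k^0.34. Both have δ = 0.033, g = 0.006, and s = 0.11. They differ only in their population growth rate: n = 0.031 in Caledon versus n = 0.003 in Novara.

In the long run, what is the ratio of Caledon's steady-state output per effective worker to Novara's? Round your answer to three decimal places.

Steady-state y* = [s/(n + g + δ)]^(α/(1−α)), so the ratio is [ (s_C/(n + g + δ)_C) / (s_N/(n + g + δ)_N) ]^0.5152.
s_C/(n + g + δ)_C = 0.11/0.070 = 1.5714; s_N/(n + g + δ)_N = 0.11/0.042 = 2.6190.
Ratio = (1.5714/2.6190)^0.5152 = 0.6000^0.5152 ≈ 0.7686

y*_C / y*_N ≈ 0.769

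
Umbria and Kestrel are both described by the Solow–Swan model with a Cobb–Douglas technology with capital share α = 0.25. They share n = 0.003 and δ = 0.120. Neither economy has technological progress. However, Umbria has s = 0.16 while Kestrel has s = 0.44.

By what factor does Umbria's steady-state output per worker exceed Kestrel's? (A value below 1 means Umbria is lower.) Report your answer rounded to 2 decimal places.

Steady-state y* = [s/(n + δ)]^(α/(1−α)), so the ratio is [ (s_U/(n + δ)_U) / (s_K/(n + δ)_K) ]^0.3333.
s_U/(n + δ)_U = 0.16/0.123 = 1.3008; s_K/(n + δ)_K = 0.44/0.123 = 3.5772.
Ratio = (1.3008/3.5772)^0.3333 = 0.3636^0.3333 ≈ 0.7138

ratio ≈ 0.71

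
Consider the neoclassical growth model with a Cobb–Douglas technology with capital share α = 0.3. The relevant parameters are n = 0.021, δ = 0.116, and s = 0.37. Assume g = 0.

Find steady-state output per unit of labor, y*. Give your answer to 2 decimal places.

Steady state requires s·f(k) = (n + δ)·k, i.e. s·k^α = (n + δ)·k.
Dividing both sides by k: k^(1−α) = s / (n + δ).
k^0.7 = 0.37 / (0.021 + 0.116) = 0.37 / 0.137 = 2.7007
k* = 2.7007^(1/0.7) ≈ 4.1342
y* = (k*)^α = 4.1342^0.3 ≈ 1.5308

y* = 1.53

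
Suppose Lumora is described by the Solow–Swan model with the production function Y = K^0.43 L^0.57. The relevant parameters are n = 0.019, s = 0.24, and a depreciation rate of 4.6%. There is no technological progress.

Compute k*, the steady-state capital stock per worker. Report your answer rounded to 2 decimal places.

Steady state requires s·f(k) = (n + δ)·k, i.e. s·k^α = (n + δ)·k.
Rearranging, k^(1−α) = s / (n + δ).
k^0.57 = 0.24 / (0.019 + 0.046) = 0.24 / 0.065 = 3.6923
k* = 3.6923^(1/0.57) ≈ 9.8914

k* = 9.89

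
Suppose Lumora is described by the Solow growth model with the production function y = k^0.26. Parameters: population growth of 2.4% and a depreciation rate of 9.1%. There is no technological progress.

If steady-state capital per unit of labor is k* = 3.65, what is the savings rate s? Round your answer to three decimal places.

s ≈ 0.300

In steady state, investment equals break-even investment: s·k^α = (n + δ)·k.
So s / (n + δ) = (k*)^(1−α) = 3.65^0.74 = 2.6067.
Therefore s = 2.6067 × (n + δ) = 2.6067 × 0.115 = 0.2998.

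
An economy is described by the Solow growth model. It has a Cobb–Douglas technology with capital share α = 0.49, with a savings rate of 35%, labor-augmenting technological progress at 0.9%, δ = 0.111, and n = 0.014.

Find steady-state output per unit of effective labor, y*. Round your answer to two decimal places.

y* ≈ 2.52

In steady state, investment equals break-even investment: s·k^α = (n + g + δ)·k.
Rearranging, k^(1−α) = s / (n + g + δ).
k^0.51 = 0.35 / (0.014 + 0.009 + 0.111) = 0.35 / 0.134 = 2.6119
k* = 2.6119^(1/0.51) ≈ 6.5699
y* = (k*)^α = 6.5699^0.49 ≈ 2.5154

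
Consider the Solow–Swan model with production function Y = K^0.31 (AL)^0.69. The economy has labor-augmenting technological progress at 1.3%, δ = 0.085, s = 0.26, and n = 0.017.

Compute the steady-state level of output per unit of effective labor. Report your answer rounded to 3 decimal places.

y* ≈ 1.443

At the steady state, Δk = 0, so s·k^α = (n + g + δ)·k.
Rearranging, k^(1−α) = s / (n + g + δ).
k^0.69 = 0.26 / (0.017 + 0.013 + 0.085) = 0.26 / 0.115 = 2.2609
k* = 2.2609^(1/0.69) ≈ 3.2618
y* = (k*)^α = 3.2618^0.31 ≈ 1.4427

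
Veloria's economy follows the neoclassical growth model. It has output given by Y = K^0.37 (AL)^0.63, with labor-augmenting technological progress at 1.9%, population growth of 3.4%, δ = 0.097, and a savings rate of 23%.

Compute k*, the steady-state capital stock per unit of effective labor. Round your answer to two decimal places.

At the steady state, Δk = 0, so s·k^α = (n + g + δ)·k.
Rearranging, k^(1−α) = s / (n + g + δ).
k^0.63 = 0.23 / (0.034 + 0.019 + 0.097) = 0.23 / 0.150 = 1.5333
k* = 1.5333^(1/0.63) ≈ 1.9708

k* ≈ 1.97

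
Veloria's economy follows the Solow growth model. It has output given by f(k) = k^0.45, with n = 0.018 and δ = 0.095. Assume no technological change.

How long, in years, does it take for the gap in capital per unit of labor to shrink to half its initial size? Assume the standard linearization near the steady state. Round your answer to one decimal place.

Near the steady state the convergence rate is λ = (1 − α)(n + δ).
λ = (1 − 0.45) × 0.113 = 0.55 × 0.113 = 0.06215
Half-life = ln 2 / λ = 0.6931 / 0.06215 ≈ 11.15 years

about 11.2 years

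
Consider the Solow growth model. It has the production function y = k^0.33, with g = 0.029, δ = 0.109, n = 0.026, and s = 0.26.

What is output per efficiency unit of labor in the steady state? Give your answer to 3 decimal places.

At the steady state, Δk = 0, so s·k^α = (n + g + δ)·k.
Dividing both sides by k: k^(1−α) = s / (n + g + δ).
k^0.67 = 0.26 / (0.026 + 0.029 + 0.109) = 0.26 / 0.164 = 1.5854
k* = 1.5854^(1/0.67) ≈ 1.9894
y* = (k*)^α = 1.9894^0.33 ≈ 1.2548

y* ≈ 1.255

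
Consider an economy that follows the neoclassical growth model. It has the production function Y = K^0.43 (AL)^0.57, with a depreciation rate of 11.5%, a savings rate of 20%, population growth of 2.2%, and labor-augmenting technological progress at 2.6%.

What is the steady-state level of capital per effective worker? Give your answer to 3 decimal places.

At the steady state, Δk = 0, so s·k^α = (n + g + δ)·k.
Rearranging, k^(1−α) = s / (n + g + δ).
k^0.57 = 0.20 / (0.022 + 0.026 + 0.115) = 0.20 / 0.163 = 1.2270
k* = 1.2270^(1/0.57) ≈ 1.4318

k* ≈ 1.432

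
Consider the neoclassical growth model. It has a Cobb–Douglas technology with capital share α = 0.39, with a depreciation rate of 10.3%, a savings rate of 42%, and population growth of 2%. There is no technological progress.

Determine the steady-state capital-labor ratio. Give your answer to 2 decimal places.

k* = 7.49

In steady state, investment equals break-even investment: s·k^α = (n + δ)·k.
Rearranging, k^(1−α) = s / (n + δ).
k^0.61 = 0.42 / (0.020 + 0.103) = 0.42 / 0.123 = 3.4146
k* = 3.4146^(1/0.61) ≈ 7.4873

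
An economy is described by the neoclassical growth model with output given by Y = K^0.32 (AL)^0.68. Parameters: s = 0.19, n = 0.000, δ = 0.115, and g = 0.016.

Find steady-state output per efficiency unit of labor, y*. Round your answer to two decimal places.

Steady state requires s·f(k) = (n + g + δ)·k, i.e. s·k^α = (n + g + δ)·k.
Rearranging, k^(1−α) = s / (n + g + δ).
k^0.68 = 0.19 / (0.000 + 0.016 + 0.115) = 0.19 / 0.131 = 1.4504
k* = 1.4504^(1/0.68) ≈ 1.7278
y* = (k*)^α = 1.7278^0.32 ≈ 1.1912

y* ≈ 1.19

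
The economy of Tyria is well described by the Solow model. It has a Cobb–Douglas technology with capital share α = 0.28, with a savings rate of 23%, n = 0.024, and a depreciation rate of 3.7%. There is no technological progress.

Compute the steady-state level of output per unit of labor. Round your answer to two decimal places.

y* ≈ 1.68

Steady state requires s·f(k) = (n + δ)·k, i.e. s·k^α = (n + δ)·k.
Rearranging, k^(1−α) = s / (n + δ).
k^0.72 = 0.23 / (0.024 + 0.037) = 0.23 / 0.061 = 3.7705
k* = 3.7705^(1/0.72) ≈ 6.3176
y* = (k*)^α = 6.3176^0.28 ≈ 1.6755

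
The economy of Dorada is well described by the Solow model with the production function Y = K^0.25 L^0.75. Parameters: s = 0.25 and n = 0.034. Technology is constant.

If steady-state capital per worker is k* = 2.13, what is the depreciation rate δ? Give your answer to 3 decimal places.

δ ≈ 0.108

In steady state, investment equals break-even investment: s·k^α = (n + δ)·k.
So s / (n + δ) = (k*)^(1−α) = 2.13^0.75 = 1.7631.
Therefore n + δ = s / 1.7631 = 0.25 / 1.7631 = 0.1418, so δ = 0.1418 − 0.034 = 0.1078.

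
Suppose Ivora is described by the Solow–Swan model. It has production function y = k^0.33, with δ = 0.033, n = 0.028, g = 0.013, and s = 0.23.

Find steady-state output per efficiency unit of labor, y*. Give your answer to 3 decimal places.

y* = 1.748

Steady state requires s·f(k) = (n + g + δ)·k, i.e. s·k^α = (n + g + δ)·k.
Dividing both sides by k: k^(1−α) = s / (n + g + δ).
k^0.67 = 0.23 / (0.028 + 0.013 + 0.033) = 0.23 / 0.074 = 3.1081
k* = 3.1081^(1/0.67) ≈ 5.4333
y* = (k*)^α = 5.4333^0.33 ≈ 1.7481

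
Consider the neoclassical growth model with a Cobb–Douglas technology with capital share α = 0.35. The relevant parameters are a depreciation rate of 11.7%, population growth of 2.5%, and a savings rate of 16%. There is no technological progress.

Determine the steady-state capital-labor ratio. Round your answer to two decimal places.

Steady state requires s·f(k) = (n + δ)·k, i.e. s·k^α = (n + δ)·k.
Rearranging, k^(1−α) = s / (n + δ).
k^0.65 = 0.16 / (0.025 + 0.117) = 0.16 / 0.142 = 1.1268
k* = 1.1268^(1/0.65) ≈ 1.2016

k* ≈ 1.20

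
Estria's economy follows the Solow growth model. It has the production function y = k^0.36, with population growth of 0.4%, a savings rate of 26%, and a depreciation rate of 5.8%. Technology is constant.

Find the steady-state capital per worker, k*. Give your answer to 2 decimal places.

k* = 9.39

Steady state requires s·f(k) = (n + δ)·k, i.e. s·k^α = (n + δ)·k.
Dividing both sides by k: k^(1−α) = s / (n + δ).
k^0.64 = 0.26 / (0.004 + 0.058) = 0.26 / 0.062 = 4.1935
k* = 4.1935^(1/0.64) ≈ 9.3924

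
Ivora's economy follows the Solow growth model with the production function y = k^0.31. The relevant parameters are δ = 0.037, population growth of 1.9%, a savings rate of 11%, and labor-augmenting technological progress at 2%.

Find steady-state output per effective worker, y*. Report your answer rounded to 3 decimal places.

Steady state requires s·f(k) = (n + g + δ)·k, i.e. s·k^α = (n + g + δ)·k.
Dividing both sides by k: k^(1−α) = s / (n + g + δ).
k^0.69 = 0.11 / (0.019 + 0.020 + 0.037) = 0.11 / 0.076 = 1.4474
k* = 1.4474^(1/0.69) ≈ 1.7090
y* = (k*)^α = 1.7090^0.31 ≈ 1.1807

y* ≈ 1.181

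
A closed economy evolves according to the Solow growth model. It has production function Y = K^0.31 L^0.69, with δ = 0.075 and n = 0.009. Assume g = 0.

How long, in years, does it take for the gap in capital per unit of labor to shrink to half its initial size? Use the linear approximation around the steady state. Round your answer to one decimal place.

Near the steady state the convergence rate is λ = (1 − α)(n + δ).
λ = (1 − 0.31) × 0.084 = 0.69 × 0.084 = 0.05796
Half-life = ln 2 / λ = 0.6931 / 0.05796 ≈ 11.96 years

about 12.0 years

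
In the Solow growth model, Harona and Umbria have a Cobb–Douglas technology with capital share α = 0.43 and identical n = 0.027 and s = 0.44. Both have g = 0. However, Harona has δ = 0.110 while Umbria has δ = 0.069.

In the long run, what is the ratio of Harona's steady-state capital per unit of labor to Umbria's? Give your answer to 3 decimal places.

Steady-state k* = [s/(n + δ)]^(1/(1−α)), so the ratio is [ (s_H/(n + δ)_H) / (s_U/(n + δ)_U) ]^1.7544.
s_H/(n + δ)_H = 0.44/0.137 = 3.2117; s_U/(n + δ)_U = 0.44/0.096 = 4.5833.
Ratio = (3.2117/4.5833)^1.7544 = 0.7007^1.7544 ≈ 0.5358

ratio ≈ 0.536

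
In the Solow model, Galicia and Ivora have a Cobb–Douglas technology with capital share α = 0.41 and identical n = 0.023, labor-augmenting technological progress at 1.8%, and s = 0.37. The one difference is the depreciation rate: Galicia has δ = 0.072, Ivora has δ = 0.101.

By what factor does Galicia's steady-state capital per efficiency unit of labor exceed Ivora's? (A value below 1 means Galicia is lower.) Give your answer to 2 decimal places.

Steady-state k* = [s/(n + g + δ)]^(1/(1−α)), so the ratio is [ (s_G/(n + g + δ)_G) / (s_I/(n + g + δ)_I) ]^1.6949.
s_G/(n + g + δ)_G = 0.37/0.113 = 3.2743; s_I/(n + g + δ)_I = 0.37/0.142 = 2.6056.
Ratio = (3.2743/2.6056)^1.6949 = 1.2566^1.6949 ≈ 1.4728

ratio ≈ 1.47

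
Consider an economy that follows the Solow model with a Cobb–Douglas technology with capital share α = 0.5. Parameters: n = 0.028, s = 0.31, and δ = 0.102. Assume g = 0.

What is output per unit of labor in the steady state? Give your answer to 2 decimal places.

y* ≈ 2.38

Steady state requires s·f(k) = (n + δ)·k, i.e. s·k^α = (n + δ)·k.
Rearranging, k^(1−α) = s / (n + δ).
k^0.5 = 0.31 / (0.028 + 0.102) = 0.31 / 0.130 = 2.3846
k* = 2.3846^(1/0.5) ≈ 5.6863
y* = (k*)^α = 5.6863^0.5 ≈ 2.3846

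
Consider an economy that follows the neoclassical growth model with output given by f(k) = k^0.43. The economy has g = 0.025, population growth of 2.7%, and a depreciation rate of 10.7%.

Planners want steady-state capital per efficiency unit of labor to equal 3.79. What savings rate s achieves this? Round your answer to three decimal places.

s ≈ 0.340

In steady state, investment equals break-even investment: s·k^α = (n + g + δ)·k.
So s / (n + g + δ) = (k*)^(1−α) = 3.79^0.57 = 2.1371.
Therefore s = 2.1371 × (n + g + δ) = 2.1371 × 0.159 = 0.3398.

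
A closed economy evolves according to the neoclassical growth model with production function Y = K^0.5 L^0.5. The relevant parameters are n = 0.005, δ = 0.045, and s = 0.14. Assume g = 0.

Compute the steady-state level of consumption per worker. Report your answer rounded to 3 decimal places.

c* ≈ 2.408

Steady state requires s·f(k) = (n + δ)·k, i.e. s·k^α = (n + δ)·k.
Rearranging, k^(1−α) = s / (n + δ).
k^0.5 = 0.14 / (0.005 + 0.045) = 0.14 / 0.050 = 2.8000
k* = 2.8000^(1/0.5) ≈ 7.8400
y* = (k*)^α = 7.8400^0.5 ≈ 2.8000
c* = (1 − s)·y* = (1 − 0.14) × 2.8000 ≈ 2.4080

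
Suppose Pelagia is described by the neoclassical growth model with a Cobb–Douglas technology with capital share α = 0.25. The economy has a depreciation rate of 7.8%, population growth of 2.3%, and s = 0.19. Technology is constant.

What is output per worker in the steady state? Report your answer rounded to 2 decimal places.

y* ≈ 1.23

Steady state requires s·f(k) = (n + δ)·k, i.e. s·k^α = (n + δ)·k.
Dividing both sides by k: k^(1−α) = s / (n + δ).
k^0.75 = 0.19 / (0.023 + 0.078) = 0.19 / 0.101 = 1.8812
k* = 1.8812^(1/0.75) ≈ 2.3223
y* = (k*)^α = 2.3223^0.25 ≈ 1.2345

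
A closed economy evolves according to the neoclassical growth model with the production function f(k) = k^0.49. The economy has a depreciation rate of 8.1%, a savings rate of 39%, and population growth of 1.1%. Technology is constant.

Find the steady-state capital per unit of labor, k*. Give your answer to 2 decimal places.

k* ≈ 16.98

Steady state requires s·f(k) = (n + δ)·k, i.e. s·k^α = (n + δ)·k.
Rearranging, k^(1−α) = s / (n + δ).
k^0.51 = 0.39 / (0.011 + 0.081) = 0.39 / 0.092 = 4.2391
k* = 4.2391^(1/0.51) ≈ 16.9804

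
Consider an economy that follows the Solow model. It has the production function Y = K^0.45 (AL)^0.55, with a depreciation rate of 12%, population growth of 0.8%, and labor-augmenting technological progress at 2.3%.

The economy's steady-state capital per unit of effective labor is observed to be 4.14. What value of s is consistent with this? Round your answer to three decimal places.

s ≈ 0.330

At the steady state, Δk = 0, so s·k^α = (n + g + δ)·k.
So s / (n + g + δ) = (k*)^(1−α) = 4.14^0.55 = 2.1845.
Therefore s = 2.1845 × (n + g + δ) = 2.1845 × 0.151 = 0.3299.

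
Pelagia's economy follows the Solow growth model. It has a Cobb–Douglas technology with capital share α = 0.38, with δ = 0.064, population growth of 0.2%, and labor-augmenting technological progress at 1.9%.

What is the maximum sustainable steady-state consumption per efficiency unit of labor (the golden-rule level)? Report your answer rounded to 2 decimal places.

At the golden rule, f'(k) = n + g + δ, so α·k^(α−1) = n + g + δ and k_gold = (α/(n + g + δ))^(1/(1−α)).
k_gold = (0.38/0.085)^(1/0.62) = 4.4706^1.6129 ≈ 11.1937
c_gold = f(k_gold) − (n + g + δ)·k_gold = 2.5039 − 0.085×11.1937 ≈ 1.5524

c_gold ≈ 1.55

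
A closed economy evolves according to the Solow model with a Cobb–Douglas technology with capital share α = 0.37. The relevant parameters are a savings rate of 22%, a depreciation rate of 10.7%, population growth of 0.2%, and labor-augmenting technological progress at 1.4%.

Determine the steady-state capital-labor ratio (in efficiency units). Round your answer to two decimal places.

Steady state requires s·f(k) = (n + g + δ)·k, i.e. s·k^α = (n + g + δ)·k.
Dividing both sides by k: k^(1−α) = s / (n + g + δ).
k^0.63 = 0.22 / (0.002 + 0.014 + 0.107) = 0.22 / 0.123 = 1.7886
k* = 1.7886^(1/0.63) ≈ 2.5166

k* ≈ 2.52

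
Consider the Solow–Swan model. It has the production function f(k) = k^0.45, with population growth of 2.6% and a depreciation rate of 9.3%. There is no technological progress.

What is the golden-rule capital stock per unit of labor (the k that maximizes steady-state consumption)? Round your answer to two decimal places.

The golden rule sets f'(k) = n + δ, i.e. α·k^(α−1) = n + δ.
So k^(1−α) = α / (n + δ) = 0.45 / 0.119 = 3.7815.
k_gold = 3.7815^(1/0.55) ≈ 11.2279

k_gold ≈ 11.23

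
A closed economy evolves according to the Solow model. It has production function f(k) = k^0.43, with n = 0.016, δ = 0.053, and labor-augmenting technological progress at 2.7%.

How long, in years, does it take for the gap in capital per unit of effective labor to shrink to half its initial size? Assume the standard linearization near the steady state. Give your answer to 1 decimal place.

t_½ ≈ 12.7 years

Near the steady state the convergence rate is λ = (1 − α)(n + g + δ).
λ = (1 − 0.43) × 0.096 = 0.57 × 0.096 = 0.05472
Half-life = ln 2 / λ = 0.6931 / 0.05472 ≈ 12.67 years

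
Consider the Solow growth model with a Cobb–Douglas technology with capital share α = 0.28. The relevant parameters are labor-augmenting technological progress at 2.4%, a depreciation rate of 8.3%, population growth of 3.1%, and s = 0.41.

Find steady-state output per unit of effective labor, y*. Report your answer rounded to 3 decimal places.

At the steady state, Δk = 0, so s·k^α = (n + g + δ)·k.
Dividing both sides by k: k^(1−α) = s / (n + g + δ).
k^0.72 = 0.41 / (0.031 + 0.024 + 0.083) = 0.41 / 0.138 = 2.9710
k* = 2.9710^(1/0.72) ≈ 4.5374
y* = (k*)^α = 4.5374^0.28 ≈ 1.5272

y* ≈ 1.527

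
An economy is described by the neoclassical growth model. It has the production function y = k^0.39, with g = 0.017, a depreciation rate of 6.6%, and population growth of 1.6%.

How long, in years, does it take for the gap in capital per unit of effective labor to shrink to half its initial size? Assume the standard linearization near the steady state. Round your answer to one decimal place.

Near the steady state the convergence rate is λ = (1 − α)(n + g + δ).
λ = (1 − 0.39) × 0.099 = 0.61 × 0.099 = 0.06039
Half-life = ln 2 / λ = 0.6931 / 0.06039 ≈ 11.48 years

t_½ ≈ 11.5 years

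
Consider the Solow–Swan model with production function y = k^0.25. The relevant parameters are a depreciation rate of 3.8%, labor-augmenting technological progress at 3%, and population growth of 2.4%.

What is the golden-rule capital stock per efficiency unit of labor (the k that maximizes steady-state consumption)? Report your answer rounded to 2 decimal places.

k_gold ≈ 3.79

The golden rule sets f'(k) = n + g + δ, i.e. α·k^(α−1) = n + g + δ.
So k^(1−α) = α / (n + g + δ) = 0.25 / 0.092 = 2.7174.
k_gold = 2.7174^(1/0.75) ≈ 3.7920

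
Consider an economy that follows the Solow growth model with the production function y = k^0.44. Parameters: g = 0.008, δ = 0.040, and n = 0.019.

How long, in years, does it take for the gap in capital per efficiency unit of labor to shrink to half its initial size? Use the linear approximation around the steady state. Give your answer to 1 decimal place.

t_½ ≈ 18.5 years

Near the steady state the convergence rate is λ = (1 − α)(n + g + δ).
λ = (1 − 0.44) × 0.067 = 0.56 × 0.067 = 0.03752
Half-life = ln 2 / λ = 0.6931 / 0.03752 ≈ 18.47 years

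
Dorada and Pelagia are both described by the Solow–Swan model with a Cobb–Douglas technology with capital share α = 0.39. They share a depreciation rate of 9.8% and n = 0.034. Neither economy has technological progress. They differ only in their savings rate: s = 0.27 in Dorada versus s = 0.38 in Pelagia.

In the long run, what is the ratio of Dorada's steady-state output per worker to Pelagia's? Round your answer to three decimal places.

Steady-state y* = [s/(n + δ)]^(α/(1−α)), so the ratio is [ (s_D/(n + δ)_D) / (s_P/(n + δ)_P) ]^0.6393.
s_D/(n + δ)_D = 0.27/0.132 = 2.0455; s_P/(n + δ)_P = 0.38/0.132 = 2.8788.
Ratio = (2.0455/2.8788)^0.6393 = 0.7105^0.6393 ≈ 0.8037

ratio ≈ 0.804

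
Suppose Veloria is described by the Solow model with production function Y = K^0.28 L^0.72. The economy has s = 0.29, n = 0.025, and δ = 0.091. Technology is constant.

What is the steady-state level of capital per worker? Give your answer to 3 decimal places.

At the steady state, Δk = 0, so s·k^α = (n + δ)·k.
Dividing both sides by k: k^(1−α) = s / (n + δ).
k^0.72 = 0.29 / (0.025 + 0.091) = 0.29 / 0.116 = 2.5000
k* = 2.5000^(1/0.72) ≈ 3.5702

k* = 3.570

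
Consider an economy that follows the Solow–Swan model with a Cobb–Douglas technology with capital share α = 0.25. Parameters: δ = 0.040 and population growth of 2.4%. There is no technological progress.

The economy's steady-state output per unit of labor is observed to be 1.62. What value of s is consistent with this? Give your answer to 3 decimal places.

At the steady state, Δk = 0, so s·k^α = (n + δ)·k.
Since y* = [s/(n + δ)]^(α/(1−α)), we have s/(n + δ) = (y*)^((1−α)/α) = 1.62^3 = 4.2515.
Therefore s = 4.2515 × (n + δ) = 4.2515 × 0.064 = 0.2721.

s ≈ 0.272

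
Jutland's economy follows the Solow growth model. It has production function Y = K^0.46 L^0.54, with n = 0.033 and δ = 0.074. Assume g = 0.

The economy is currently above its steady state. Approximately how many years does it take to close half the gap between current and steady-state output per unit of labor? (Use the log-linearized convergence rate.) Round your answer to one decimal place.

t_½ ≈ 12.0 years

Near the steady state the convergence rate is λ = (1 − α)(n + δ).
λ = (1 − 0.46) × 0.107 = 0.54 × 0.107 = 0.05778
Half-life = ln 2 / λ = 0.6931 / 0.05778 ≈ 12.00 years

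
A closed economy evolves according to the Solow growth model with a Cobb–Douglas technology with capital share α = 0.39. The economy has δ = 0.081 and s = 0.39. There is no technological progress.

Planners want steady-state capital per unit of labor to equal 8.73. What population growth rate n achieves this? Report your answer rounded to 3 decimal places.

Steady state requires s·f(k) = (n + δ)·k, i.e. s·k^α = (n + δ)·k.
So s / (n + δ) = (k*)^(1−α) = 8.73^0.61 = 3.7499.
Therefore n + δ = s / 3.7499 = 0.39 / 3.7499 = 0.1040, so n = 0.1040 − 0.081 = 0.0230.

n ≈ 0.023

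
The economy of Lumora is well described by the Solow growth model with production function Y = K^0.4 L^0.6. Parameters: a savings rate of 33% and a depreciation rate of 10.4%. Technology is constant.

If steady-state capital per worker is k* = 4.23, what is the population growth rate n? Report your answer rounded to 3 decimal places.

Steady state requires s·f(k) = (n + δ)·k, i.e. s·k^α = (n + δ)·k.
So s / (n + δ) = (k*)^(1−α) = 4.23^0.6 = 2.3758.
Therefore n + δ = s / 2.3758 = 0.33 / 2.3758 = 0.1389, so n = 0.1389 − 0.104 = 0.0349.

n ≈ 0.035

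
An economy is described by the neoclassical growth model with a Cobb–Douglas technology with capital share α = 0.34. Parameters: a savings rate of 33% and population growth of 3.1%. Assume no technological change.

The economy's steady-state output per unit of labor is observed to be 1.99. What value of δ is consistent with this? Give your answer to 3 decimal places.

δ ≈ 0.056

At the steady state, Δk = 0, so s·k^α = (n + δ)·k.
Since y* = [s/(n + δ)]^(α/(1−α)), we have s/(n + δ) = (y*)^((1−α)/α) = 1.99^1.9412 = 3.8031.
Therefore n + δ = s / 3.8031 = 0.33 / 3.8031 = 0.0868, so δ = 0.0868 − 0.031 = 0.0558.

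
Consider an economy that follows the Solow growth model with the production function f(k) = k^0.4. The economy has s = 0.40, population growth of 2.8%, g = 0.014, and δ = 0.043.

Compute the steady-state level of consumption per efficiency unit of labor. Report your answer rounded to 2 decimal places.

In steady state, investment equals break-even investment: s·k^α = (n + g + δ)·k.
Dividing both sides by k: k^(1−α) = s / (n + g + δ).
k^0.6 = 0.40 / (0.028 + 0.014 + 0.043) = 0.40 / 0.085 = 4.7059
k* = 4.7059^(1/0.6) ≈ 13.2151
y* = (k*)^α = 13.2151^0.4 ≈ 2.8082
c* = (1 − s)·y* = (1 − 0.40) × 2.8082 ≈ 1.6849

c* = 1.68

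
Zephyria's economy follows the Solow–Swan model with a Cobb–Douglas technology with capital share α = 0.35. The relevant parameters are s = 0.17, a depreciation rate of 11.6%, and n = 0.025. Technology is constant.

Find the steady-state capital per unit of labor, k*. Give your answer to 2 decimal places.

k* ≈ 1.33

Steady state requires s·f(k) = (n + δ)·k, i.e. s·k^α = (n + δ)·k.
Rearranging, k^(1−α) = s / (n + δ).
k^0.65 = 0.17 / (0.025 + 0.116) = 0.17 / 0.141 = 1.2057
k* = 1.2057^(1/0.65) ≈ 1.3335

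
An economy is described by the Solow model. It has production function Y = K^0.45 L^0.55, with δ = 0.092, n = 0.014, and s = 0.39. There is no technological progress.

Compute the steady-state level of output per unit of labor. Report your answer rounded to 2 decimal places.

y* ≈ 2.90

At the steady state, Δk = 0, so s·k^α = (n + δ)·k.
Rearranging, k^(1−α) = s / (n + δ).
k^0.55 = 0.39 / (0.014 + 0.092) = 0.39 / 0.106 = 3.6792
k* = 3.6792^(1/0.55) ≈ 10.6818
y* = (k*)^α = 10.6818^0.45 ≈ 2.9033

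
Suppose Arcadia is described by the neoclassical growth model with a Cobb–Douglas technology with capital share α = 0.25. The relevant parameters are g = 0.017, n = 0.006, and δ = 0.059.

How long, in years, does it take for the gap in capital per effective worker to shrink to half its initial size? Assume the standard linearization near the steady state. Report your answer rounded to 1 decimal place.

half-life ≈ 11.3 years

Near the steady state the convergence rate is λ = (1 − α)(n + g + δ).
λ = (1 − 0.25) × 0.082 = 0.75 × 0.082 = 0.0615
Half-life = ln 2 / λ = 0.6931 / 0.0615 ≈ 11.27 years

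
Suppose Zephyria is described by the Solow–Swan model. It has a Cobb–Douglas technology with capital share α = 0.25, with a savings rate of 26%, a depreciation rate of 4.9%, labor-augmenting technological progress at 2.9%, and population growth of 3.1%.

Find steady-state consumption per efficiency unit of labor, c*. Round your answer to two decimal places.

In steady state, investment equals break-even investment: s·k^α = (n + g + δ)·k.
Rearranging, k^(1−α) = s / (n + g + δ).
k^0.75 = 0.26 / (0.031 + 0.029 + 0.049) = 0.26 / 0.109 = 2.3853
k* = 2.3853^(1/0.75) ≈ 3.1871
y* = (k*)^α = 3.1871^0.25 ≈ 1.3361
c* = (1 − s)·y* = (1 − 0.26) × 1.3361 ≈ 0.9887

c* = 0.99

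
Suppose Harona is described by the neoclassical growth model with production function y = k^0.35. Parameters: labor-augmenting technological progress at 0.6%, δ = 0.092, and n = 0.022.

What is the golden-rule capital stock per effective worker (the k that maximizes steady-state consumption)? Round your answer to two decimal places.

The golden rule sets f'(k) = n + g + δ, i.e. α·k^(α−1) = n + g + δ.
So k^(1−α) = α / (n + g + δ) = 0.35 / 0.120 = 2.9167.
k_gold = 2.9167^(1/0.65) ≈ 5.1906

k_gold ≈ 5.19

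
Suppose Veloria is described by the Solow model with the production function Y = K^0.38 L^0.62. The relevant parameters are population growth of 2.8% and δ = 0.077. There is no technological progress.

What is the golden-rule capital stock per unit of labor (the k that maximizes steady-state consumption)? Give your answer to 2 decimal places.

The golden rule sets f'(k) = n + δ, i.e. α·k^(α−1) = n + δ.
So k^(1−α) = α / (n + δ) = 0.38 / 0.105 = 3.6190.
k_gold = 3.6190^(1/0.62) ≈ 7.9607

k_gold ≈ 7.96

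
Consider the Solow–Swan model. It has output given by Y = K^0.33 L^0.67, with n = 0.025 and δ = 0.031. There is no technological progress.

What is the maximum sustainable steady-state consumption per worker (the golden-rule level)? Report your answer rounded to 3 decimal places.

At the golden rule, f'(k) = n + δ, so α·k^(α−1) = n + δ and k_gold = (α/(n + δ))^(1/(1−α)).
k_gold = (0.33/0.056)^(1/0.67) = 5.8929^1.4925 ≈ 14.1161
c_gold = f(k_gold) − (n + δ)·k_gold = 2.3956 − 0.056×14.1161 ≈ 1.6051

c_gold ≈ 1.605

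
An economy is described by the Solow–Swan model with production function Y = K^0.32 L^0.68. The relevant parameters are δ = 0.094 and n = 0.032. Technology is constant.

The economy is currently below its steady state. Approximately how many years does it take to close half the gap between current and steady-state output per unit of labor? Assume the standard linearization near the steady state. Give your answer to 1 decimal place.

half-life ≈ 8.1 years

Near the steady state the convergence rate is λ = (1 − α)(n + δ).
λ = (1 − 0.32) × 0.126 = 0.68 × 0.126 = 0.08568
Half-life = ln 2 / λ = 0.6931 / 0.08568 ≈ 8.09 years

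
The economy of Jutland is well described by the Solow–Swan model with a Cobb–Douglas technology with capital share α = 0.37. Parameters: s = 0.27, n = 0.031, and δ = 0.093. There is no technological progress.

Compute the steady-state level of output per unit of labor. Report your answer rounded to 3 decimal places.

y* ≈ 1.579

In steady state, investment equals break-even investment: s·k^α = (n + δ)·k.
Dividing both sides by k: k^(1−α) = s / (n + δ).
k^0.63 = 0.27 / (0.031 + 0.093) = 0.27 / 0.124 = 2.1774
k* = 2.1774^(1/0.63) ≈ 3.4388
y* = (k*)^α = 3.4388^0.37 ≈ 1.5793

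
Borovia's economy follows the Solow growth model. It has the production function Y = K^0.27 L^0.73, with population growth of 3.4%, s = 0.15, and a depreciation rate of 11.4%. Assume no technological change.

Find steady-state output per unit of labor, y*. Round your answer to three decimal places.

y* = 1.005

Steady state requires s·f(k) = (n + δ)·k, i.e. s·k^α = (n + δ)·k.
Rearranging, k^(1−α) = s / (n + δ).
k^0.73 = 0.15 / (0.034 + 0.114) = 0.15 / 0.148 = 1.0135
k* = 1.0135^(1/0.73) ≈ 1.0185
y* = (k*)^α = 1.0185^0.27 ≈ 1.0050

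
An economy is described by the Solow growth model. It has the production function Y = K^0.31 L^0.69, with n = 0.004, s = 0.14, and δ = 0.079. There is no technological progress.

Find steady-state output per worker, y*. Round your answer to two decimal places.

In steady state, investment equals break-even investment: s·k^α = (n + δ)·k.
Rearranging, k^(1−α) = s / (n + δ).
k^0.69 = 0.14 / (0.004 + 0.079) = 0.14 / 0.083 = 1.6867
k* = 1.6867^(1/0.69) ≈ 2.1332
y* = (k*)^α = 2.1332^0.31 ≈ 1.2647

y* ≈ 1.26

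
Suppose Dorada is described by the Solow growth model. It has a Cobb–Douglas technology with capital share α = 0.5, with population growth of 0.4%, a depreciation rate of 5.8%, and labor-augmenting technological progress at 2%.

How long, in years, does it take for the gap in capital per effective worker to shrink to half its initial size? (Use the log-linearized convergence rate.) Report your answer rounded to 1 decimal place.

t_½ ≈ 16.9 years

Near the steady state the convergence rate is λ = (1 − α)(n + g + δ).
λ = (1 − 0.5) × 0.082 = 0.5 × 0.082 = 0.0410
Half-life = ln 2 / λ = 0.6931 / 0.0410 ≈ 16.90 years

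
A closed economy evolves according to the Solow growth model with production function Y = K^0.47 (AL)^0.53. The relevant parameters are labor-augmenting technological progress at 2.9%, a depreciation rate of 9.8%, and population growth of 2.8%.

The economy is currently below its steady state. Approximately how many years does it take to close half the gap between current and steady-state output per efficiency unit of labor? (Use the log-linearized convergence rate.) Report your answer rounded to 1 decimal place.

t_½ ≈ 8.4 years

Near the steady state the convergence rate is λ = (1 − α)(n + g + δ).
λ = (1 − 0.47) × 0.155 = 0.53 × 0.155 = 0.08215
Half-life = ln 2 / λ = 0.6931 / 0.08215 ≈ 8.44 years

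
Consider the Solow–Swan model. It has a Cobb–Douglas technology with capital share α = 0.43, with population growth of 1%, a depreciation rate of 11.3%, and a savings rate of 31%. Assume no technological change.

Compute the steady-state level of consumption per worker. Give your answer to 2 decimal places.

c* ≈ 1.39

In steady state, investment equals break-even investment: s·k^α = (n + δ)·k.
Rearranging, k^(1−α) = s / (n + δ).
k^0.57 = 0.31 / (0.010 + 0.113) = 0.31 / 0.123 = 2.5203
k* = 2.5203^(1/0.57) ≈ 5.0618
y* = (k*)^α = 5.0618^0.43 ≈ 2.0084
c* = (1 − s)·y* = (1 − 0.31) × 2.0084 ≈ 1.3858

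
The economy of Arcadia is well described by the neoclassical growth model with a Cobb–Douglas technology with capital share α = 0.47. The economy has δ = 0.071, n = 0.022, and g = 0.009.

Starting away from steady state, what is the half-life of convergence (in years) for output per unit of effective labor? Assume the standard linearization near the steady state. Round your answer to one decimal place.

half-life ≈ 12.8 years

Near the steady state the convergence rate is λ = (1 − α)(n + g + δ).
λ = (1 − 0.47) × 0.102 = 0.53 × 0.102 = 0.05406
Half-life = ln 2 / λ = 0.6931 / 0.05406 ≈ 12.82 years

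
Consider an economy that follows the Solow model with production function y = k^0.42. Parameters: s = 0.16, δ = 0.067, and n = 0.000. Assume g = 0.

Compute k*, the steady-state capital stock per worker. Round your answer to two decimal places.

k* = 4.49

At the steady state, Δk = 0, so s·k^α = (n + δ)·k.
Rearranging, k^(1−α) = s / (n + δ).
k^0.58 = 0.16 / (0.000 + 0.067) = 0.16 / 0.067 = 2.3881
k* = 2.3881^(1/0.58) ≈ 4.4855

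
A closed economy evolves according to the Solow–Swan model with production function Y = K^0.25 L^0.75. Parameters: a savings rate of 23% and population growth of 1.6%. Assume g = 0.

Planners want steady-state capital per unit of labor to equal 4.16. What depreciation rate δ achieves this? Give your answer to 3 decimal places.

δ ≈ 0.063

At the steady state, Δk = 0, so s·k^α = (n + δ)·k.
So s / (n + δ) = (k*)^(1−α) = 4.16^0.75 = 2.9129.
Therefore n + δ = s / 2.9129 = 0.23 / 2.9129 = 0.0790, so δ = 0.0790 − 0.016 = 0.0630.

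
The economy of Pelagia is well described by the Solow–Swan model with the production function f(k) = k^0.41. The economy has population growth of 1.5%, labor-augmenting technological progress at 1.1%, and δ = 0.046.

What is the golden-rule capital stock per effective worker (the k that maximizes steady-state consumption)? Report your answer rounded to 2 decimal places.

k_gold ≈ 19.07

The golden rule sets f'(k) = n + g + δ, i.e. α·k^(α−1) = n + g + δ.
So k^(1−α) = α / (n + g + δ) = 0.41 / 0.072 = 5.6944.
k_gold = 5.6944^(1/0.59) ≈ 19.0731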